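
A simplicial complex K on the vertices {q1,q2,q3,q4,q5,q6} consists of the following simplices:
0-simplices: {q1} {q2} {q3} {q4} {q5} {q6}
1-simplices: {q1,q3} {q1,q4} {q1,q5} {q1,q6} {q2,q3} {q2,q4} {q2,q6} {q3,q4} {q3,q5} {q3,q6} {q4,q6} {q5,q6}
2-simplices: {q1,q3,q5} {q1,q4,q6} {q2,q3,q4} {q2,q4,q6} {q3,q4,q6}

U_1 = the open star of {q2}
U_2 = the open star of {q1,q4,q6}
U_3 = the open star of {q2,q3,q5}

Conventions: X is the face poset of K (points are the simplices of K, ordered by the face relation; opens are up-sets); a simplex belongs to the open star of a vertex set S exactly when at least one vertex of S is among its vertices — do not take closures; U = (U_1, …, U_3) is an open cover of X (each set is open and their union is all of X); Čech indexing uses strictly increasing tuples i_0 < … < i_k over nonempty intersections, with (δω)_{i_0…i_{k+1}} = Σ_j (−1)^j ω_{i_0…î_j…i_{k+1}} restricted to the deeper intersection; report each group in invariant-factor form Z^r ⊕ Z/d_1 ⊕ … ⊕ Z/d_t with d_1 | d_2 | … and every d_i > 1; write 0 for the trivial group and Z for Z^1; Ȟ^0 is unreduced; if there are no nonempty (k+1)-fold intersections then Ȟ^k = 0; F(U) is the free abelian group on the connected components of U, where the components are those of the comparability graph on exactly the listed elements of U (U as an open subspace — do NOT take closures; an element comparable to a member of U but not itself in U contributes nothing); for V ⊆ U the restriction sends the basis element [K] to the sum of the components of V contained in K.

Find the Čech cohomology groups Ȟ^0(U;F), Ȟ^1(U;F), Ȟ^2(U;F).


Ȟ^0(U;F) ≅ Z,  Ȟ^1(U;F) ≅ Z^2,  Ȟ^2(U;F) ≅ 0

nonempty intersections:
  U1={{q2},{q2,q3},{q2,q4},{q2,q6},{q2,q3,q4},{q2,q4,q6}} U2={{q1},{q4},{q6},{q1,q3},{q1,q4},{q1,q5},{q1,q6},{q2,q4},{q2,q6},{q3,q4},{q3,q6},{q4,q6},{q5,q6},{q1,q3,q5},{q1,q4,q6},{q2,q3,q4},{q2,q4,q6},{q3,q4,q6}} U3={{q2},{q3},{q5},{q1,q3},{q1,q5},{q2,q3},{q2,q4},{q2,q6},{q3,q4},{q3,q5},{q3,q6},{q5,q6},{q1,q3,q5},{q2,q3,q4},{q2,q4,q6},{q3,q4,q6}}
  U12={{q2,q4},{q2,q6},{q2,q3,q4},{q2,q4,q6}} U13={{q2},{q2,q3},{q2,q4},{q2,q6},{q2,q3,q4},{q2,q4,q6}} U23={{q1,q3},{q1,q5},{q2,q4},{q2,q6},{q3,q4},{q3,q6},{q5,q6},{q1,q3,q5},{q2,q3,q4},{q2,q4,q6},{q3,q4,q6}}
  U123={{q2,q4},{q2,q6},{q2,q3,q4},{q2,q4,q6}}
components per intersection:
  U1: {{q2},{q2,q3},{q2,q4},{q2,q6},{q2,q3,q4},{q2,q4,q6}}
  U2: {{q1},{q4},{q6},{q1,q3},{q1,q4},{q1,q5},{q1,q6},{q2,q4},{q2,q6},{q3,q4},{q3,q6},{q4,q6},{q5,q6},{q1,q3,q5},{q1,q4,q6},{q2,q3,q4},{q2,q4,q6},{q3,q4,q6}}
  U3: {{q2},{q3},{q5},{q1,q3},{q1,q5},{q2,q3},{q2,q4},{q2,q6},{q3,q4},{q3,q5},{q3,q6},{q5,q6},{q1,q3,q5},{q2,q3,q4},{q2,q4,q6},{q3,q4,q6}}
  U12: {{q2,q4},{q2,q6},{q2,q3,q4},{q2,q4,q6}}
  U13: {{q2},{q2,q3},{q2,q4},{q2,q6},{q2,q3,q4},{q2,q4,q6}}
  U23: {{q1,q3},{q1,q5},{q1,q3,q5}} {{q2,q4},{q2,q6},{q3,q4},{q3,q6},{q2,q3,q4},{q2,q4,q6},{q3,q4,q6}} {{q5,q6}}
  U123: {{q2,q4},{q2,q6},{q2,q3,q4},{q2,q4,q6}}
C dims 3,5,1; δ0: rk 2, SNF 1^2; δ1: rk 1, SNF 1^1
Ȟ^0: (3−2)−0=1 ⇒ Z
Ȟ^1: (5−1)−2=2 ⇒ Z^2
Ȟ^2: (1−0)−1=0 ⇒ 0


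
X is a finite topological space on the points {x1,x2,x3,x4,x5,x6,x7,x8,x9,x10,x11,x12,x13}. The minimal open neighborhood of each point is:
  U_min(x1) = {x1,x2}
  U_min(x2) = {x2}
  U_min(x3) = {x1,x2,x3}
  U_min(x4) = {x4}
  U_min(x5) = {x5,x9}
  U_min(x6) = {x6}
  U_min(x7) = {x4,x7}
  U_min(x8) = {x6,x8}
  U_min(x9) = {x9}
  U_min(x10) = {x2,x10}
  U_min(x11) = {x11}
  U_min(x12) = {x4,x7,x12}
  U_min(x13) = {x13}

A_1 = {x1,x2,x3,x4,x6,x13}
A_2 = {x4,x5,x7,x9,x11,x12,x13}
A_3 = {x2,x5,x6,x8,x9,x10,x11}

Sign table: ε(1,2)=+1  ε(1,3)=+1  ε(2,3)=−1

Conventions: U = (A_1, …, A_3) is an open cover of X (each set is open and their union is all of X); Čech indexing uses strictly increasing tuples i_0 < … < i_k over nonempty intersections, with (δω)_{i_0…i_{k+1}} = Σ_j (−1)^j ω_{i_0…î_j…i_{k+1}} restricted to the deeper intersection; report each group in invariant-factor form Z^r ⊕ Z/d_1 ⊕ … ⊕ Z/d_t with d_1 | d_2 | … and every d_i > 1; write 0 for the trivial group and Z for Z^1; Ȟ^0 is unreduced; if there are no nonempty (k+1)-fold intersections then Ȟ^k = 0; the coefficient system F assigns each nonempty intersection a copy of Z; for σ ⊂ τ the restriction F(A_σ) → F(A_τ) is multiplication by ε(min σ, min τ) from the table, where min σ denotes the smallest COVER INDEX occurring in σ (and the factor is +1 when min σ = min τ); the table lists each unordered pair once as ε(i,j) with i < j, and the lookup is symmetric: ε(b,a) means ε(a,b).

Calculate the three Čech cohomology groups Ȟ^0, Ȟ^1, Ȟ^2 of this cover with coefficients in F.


Ȟ^0(U;F) ≅ 0,  Ȟ^1(U;F) ≅ Z/2,  Ȟ^2(U;F) ≅ 0

cover nerve:
  A12={x4,x13} A13={x2,x6} A23={x5,x9,x11}
C dims 3,3; δ0: rk 3, SNF 1^2·2
Ȟ^0: (3−3)−0=0 ⇒ 0
Ȟ^1: (3−0)−3=0 plus torsion [2] ⇒ Z/2
Ȟ^2: (0−0)−0=0 ⇒ 0


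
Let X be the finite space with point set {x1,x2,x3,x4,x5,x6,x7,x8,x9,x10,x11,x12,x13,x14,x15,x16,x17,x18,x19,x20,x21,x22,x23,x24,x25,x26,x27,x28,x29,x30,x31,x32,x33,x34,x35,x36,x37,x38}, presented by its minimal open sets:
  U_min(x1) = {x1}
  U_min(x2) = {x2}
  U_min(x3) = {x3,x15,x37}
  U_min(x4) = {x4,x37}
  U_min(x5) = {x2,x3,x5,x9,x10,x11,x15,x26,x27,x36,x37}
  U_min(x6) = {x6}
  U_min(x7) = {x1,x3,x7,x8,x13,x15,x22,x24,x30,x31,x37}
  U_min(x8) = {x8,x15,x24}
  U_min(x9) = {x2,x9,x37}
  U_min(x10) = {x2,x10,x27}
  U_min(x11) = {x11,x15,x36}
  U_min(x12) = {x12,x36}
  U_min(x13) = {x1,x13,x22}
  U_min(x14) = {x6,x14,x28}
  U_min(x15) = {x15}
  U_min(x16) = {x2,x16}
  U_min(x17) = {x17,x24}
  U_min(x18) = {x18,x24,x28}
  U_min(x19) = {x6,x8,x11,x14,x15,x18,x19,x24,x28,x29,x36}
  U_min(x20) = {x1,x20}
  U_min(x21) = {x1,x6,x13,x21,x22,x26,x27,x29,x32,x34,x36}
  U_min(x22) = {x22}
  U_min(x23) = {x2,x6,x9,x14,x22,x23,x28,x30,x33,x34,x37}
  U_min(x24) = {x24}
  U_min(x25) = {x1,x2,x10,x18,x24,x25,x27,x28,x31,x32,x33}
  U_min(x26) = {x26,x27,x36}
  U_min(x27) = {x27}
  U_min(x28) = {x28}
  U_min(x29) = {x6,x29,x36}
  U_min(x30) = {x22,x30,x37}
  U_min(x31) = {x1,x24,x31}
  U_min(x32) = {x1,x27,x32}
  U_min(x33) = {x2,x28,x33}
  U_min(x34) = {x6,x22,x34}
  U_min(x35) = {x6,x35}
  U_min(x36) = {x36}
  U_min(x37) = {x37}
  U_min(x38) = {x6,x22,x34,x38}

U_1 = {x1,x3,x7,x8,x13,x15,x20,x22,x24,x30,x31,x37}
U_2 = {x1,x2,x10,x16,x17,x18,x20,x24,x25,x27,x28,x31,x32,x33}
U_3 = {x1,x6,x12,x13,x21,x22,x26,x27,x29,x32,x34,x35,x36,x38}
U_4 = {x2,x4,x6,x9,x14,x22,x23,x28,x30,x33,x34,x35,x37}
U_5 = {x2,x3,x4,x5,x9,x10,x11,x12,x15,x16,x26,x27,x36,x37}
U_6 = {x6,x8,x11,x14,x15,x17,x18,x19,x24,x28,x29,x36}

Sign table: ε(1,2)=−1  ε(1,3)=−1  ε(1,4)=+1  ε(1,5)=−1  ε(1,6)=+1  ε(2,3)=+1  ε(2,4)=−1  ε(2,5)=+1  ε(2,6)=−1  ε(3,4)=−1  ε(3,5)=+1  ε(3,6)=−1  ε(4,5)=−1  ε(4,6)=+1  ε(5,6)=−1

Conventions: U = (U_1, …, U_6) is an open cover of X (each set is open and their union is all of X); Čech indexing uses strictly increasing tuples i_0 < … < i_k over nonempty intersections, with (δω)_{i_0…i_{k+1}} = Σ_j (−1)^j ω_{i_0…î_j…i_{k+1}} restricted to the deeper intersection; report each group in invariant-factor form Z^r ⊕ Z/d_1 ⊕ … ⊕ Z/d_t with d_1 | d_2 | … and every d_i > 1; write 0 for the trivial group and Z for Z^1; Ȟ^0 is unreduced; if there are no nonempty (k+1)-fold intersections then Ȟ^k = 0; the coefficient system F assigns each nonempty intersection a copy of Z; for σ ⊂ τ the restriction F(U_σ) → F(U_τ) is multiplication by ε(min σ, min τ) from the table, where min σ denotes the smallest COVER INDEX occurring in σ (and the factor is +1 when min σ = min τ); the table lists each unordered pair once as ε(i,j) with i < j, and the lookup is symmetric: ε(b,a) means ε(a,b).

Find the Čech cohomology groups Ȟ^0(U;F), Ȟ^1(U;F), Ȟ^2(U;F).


nerve simplices:
  U12={x1,x20,x24,x31} U13={x1,x13,x22} U14={x22,x30,x37} U15={x3,x15,x37} U16={x8,x15,x24} U23={x1,x27,x32} U24={x2,x28,x33} U25={x2,x10,x16,x27} U26={x17,x18,x24,x28} U34={x6,x22,x34,x35} U35={x12,x26,x27,x36} U36={x6,x29,x36} U45={x2,x4,x9,x37} U46={x6,x14,x28} U56={x11,x15,x36}
  U123={x1} U126={x24} U134={x22} U145={x37} U156={x15} U235={x27} U245={x2} U246={x28} U346={x6} U356={x36}
C dims 6,15,10; δ0: rk 5, SNF 1^5; δ1: rk 10, SNF 1^9·2
degree 0: 6−5−0 = 1 → Ȟ^0 ≅ Z
degree 1: 15−10−5 = 0 → Ȟ^1 ≅ 0
degree 2: 10−0−10 = 0 plus torsion [2] → Ȟ^2 ≅ Z/2

Ȟ^0(U;F) ≅ Z, Ȟ^1(U;F) ≅ 0, Ȟ^2(U;F) ≅ Z/2


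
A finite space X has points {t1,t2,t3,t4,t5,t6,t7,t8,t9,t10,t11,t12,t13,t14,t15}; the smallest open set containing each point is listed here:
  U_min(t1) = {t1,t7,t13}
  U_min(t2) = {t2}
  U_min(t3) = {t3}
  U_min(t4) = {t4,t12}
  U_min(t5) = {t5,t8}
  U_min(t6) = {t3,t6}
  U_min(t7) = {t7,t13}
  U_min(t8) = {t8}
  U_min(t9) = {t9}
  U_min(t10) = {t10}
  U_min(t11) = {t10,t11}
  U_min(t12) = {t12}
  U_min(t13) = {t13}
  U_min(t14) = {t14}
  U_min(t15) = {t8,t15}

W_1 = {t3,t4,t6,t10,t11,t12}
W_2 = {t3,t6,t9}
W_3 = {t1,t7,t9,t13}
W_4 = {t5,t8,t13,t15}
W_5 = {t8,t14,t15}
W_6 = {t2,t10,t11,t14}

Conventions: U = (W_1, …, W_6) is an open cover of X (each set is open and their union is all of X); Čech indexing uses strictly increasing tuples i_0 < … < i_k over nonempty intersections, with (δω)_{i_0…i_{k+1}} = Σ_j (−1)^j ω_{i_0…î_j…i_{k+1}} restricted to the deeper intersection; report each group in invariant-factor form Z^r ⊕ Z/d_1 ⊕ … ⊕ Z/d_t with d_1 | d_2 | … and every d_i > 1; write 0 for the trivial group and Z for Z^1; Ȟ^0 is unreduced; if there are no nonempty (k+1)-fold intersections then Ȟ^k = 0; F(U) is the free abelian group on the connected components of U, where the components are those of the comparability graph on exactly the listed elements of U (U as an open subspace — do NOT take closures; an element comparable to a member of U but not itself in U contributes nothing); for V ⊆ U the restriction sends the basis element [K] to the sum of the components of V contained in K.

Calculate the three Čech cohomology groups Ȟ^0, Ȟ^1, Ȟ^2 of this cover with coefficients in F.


nerve of the cover:
  W12={t3,t6} W16={t10,t11} W23={t9} W34={t13} W45={t8,t15} W56={t14}
components per intersection:
  W1: {t3,t6} {t4,t12} {t10,t11}
  W2: {t3,t6} {t9}
  W3: {t1,t7,t13} {t9}
  W4: {t5,t8,t15} {t13}
  W5: {t8,t15} {t14}
  W6: {t2} {t10,t11} {t14}
  W12: {t3,t6}
  W16: {t10,t11}
  W23: {t9}
  W34: {t13}
  W45: {t8,t15}
  W56: {t14}
C dims 14,6; δ0: rk 6, SNF 1^6
Ȟ^0 = (14 − 6) − 0 = 8, so Ȟ^0 ≅ Z^8
Ȟ^1 = (6 − 0) − 6 = 0, so Ȟ^1 ≅ 0
Ȟ^2 = (0 − 0) − 0 = 0, so Ȟ^2 ≅ 0

Ȟ^0 = Z^8, Ȟ^1 = 0, Ȟ^2 = 0


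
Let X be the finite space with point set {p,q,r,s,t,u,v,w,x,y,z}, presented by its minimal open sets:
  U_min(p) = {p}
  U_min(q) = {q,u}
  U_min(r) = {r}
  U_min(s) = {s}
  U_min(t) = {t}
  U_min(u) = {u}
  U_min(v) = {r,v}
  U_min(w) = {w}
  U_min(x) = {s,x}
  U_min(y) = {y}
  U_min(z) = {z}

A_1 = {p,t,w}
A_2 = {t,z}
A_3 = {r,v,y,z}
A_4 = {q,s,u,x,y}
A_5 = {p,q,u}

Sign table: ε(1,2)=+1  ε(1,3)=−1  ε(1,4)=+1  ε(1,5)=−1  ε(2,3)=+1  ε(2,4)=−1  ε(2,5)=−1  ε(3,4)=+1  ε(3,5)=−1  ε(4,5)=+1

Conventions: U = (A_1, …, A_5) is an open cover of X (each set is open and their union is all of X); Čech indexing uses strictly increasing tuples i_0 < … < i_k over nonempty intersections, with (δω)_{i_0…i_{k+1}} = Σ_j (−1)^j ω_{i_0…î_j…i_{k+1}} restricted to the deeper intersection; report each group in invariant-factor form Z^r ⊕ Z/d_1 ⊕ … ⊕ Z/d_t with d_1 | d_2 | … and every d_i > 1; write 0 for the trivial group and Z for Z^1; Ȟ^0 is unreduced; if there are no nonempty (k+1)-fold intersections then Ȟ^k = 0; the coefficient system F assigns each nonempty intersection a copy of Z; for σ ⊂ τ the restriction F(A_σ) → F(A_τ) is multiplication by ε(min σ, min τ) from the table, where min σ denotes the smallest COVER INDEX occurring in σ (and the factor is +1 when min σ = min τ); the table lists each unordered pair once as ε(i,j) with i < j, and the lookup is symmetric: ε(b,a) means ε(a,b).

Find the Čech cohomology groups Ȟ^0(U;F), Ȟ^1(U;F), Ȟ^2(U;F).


Ȟ^0 = 0; Ȟ^1 = Z/2; Ȟ^2 = 0

nerve of the cover:
  A12={t} A15={p} A23={z} A34={y} A45={q,u}
C dims 5,5; δ0: rk 5, SNF 1^4·2
Ȟ^0 = (5 − 5) − 0 = 0, so Ȟ^0 ≅ 0
Ȟ^1 = (5 − 0) − 5 = 0 plus torsion [2], so Ȟ^1 ≅ Z/2
Ȟ^2 = (0 − 0) − 0 = 0, so Ȟ^2 ≅ 0


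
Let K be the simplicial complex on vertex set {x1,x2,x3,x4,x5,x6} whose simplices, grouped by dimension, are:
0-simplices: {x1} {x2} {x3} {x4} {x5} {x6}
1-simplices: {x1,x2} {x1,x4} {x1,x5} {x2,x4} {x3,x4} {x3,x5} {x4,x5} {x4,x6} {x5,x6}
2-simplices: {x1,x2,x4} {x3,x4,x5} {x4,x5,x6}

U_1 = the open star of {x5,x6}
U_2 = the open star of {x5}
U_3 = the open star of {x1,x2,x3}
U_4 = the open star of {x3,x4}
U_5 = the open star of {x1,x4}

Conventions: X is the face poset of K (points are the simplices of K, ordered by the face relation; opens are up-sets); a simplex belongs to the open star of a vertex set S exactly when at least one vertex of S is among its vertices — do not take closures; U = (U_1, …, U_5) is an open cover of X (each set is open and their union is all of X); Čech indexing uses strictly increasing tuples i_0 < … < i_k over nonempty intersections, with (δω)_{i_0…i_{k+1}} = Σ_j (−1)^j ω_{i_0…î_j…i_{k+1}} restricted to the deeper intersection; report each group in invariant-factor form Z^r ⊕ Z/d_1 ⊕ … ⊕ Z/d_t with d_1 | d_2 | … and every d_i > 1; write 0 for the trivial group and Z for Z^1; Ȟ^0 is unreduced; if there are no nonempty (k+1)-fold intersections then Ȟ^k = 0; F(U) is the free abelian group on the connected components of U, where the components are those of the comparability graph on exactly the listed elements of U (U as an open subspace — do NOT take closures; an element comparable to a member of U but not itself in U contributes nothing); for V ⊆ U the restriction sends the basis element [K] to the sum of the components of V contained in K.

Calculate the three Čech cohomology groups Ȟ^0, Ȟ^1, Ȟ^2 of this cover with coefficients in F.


nerve simplices:
  U1={{x5},{x6},{x1,x5},{x3,x5},{x4,x5},{x4,x6},{x5,x6},{x3,x4,x5},{x4,x5,x6}} U2={{x5},{x1,x5},{x3,x5},{x4,x5},{x5,x6},{x3,x4,x5},{x4,x5,x6}} U3={{x1},{x2},{x3},{x1,x2},{x1,x4},{x1,x5},{x2,x4},{x3,x4},{x3,x5},{x1,x2,x4},{x3,x4,x5}} U4={{x3},{x4},{x1,x4},{x2,x4},{x3,x4},{x3,x5},{x4,x5},{x4,x6},{x1,x2,x4},{x3,x4,x5},{x4,x5,x6}} U5={{x1},{x4},{x1,x2},{x1,x4},{x1,x5},{x2,x4},{x3,x4},{x4,x5},{x4,x6},{x1,x2,x4},{x3,x4,x5},{x4,x5,x6}}
  U12={{x5},{x1,x5},{x3,x5},{x4,x5},{x5,x6},{x3,x4,x5},{x4,x5,x6}} U13={{x1,x5},{x3,x5},{x3,x4,x5}} U14={{x3,x5},{x4,x5},{x4,x6},{x3,x4,x5},{x4,x5,x6}} U15={{x1,x5},{x4,x5},{x4,x6},{x3,x4,x5},{x4,x5,x6}} U23={{x1,x5},{x3,x5},{x3,x4,x5}} U24={{x3,x5},{x4,x5},{x3,x4,x5},{x4,x5,x6}} U25={{x1,x5},{x4,x5},{x3,x4,x5},{x4,x5,x6}} U34={{x3},{x1,x4},{x2,x4},{x3,x4},{x3,x5},{x1,x2,x4},{x3,x4,x5}} U35={{x1},{x1,x2},{x1,x4},{x1,x5},{x2,x4},{x3,x4},{x1,x2,x4},{x3,x4,x5}} U45={{x4},{x1,x4},{x2,x4},{x3,x4},{x4,x5},{x4,x6},{x1,x2,x4},{x3,x4,x5},{x4,x5,x6}}
  U123={{x1,x5},{x3,x5},{x3,x4,x5}} U124={{x3,x5},{x4,x5},{x3,x4,x5},{x4,x5,x6}} U125={{x1,x5},{x4,x5},{x3,x4,x5},{x4,x5,x6}} U134={{x3,x5},{x3,x4,x5}} U135={{x1,x5},{x3,x4,x5}} U145={{x4,x5},{x4,x6},{x3,x4,x5},{x4,x5,x6}} U234={{x3,x5},{x3,x4,x5}} U235={{x1,x5},{x3,x4,x5}} U245={{x4,x5},{x3,x4,x5},{x4,x5,x6}} U345={{x1,x4},{x2,x4},{x3,x4},{x1,x2,x4},{x3,x4,x5}}
  U1234={{x3,x5},{x3,x4,x5}} U1235={{x1,x5},{x3,x4,x5}} U1245={{x4,x5},{x3,x4,x5},{x4,x5,x6}} U1345={{x3,x4,x5}} U2345={{x3,x4,x5}}
  U12345={{x3,x4,x5}}
components per intersection:
  U1: {{x5},{x6},{x1,x5},{x3,x5},{x4,x5},{x4,x6},{x5,x6},{x3,x4,x5},{x4,x5,x6}}
  U2: {{x5},{x1,x5},{x3,x5},{x4,x5},{x5,x6},{x3,x4,x5},{x4,x5,x6}}
  U3: {{x1},{x2},{x1,x2},{x1,x4},{x1,x5},{x2,x4},{x1,x2,x4}} {{x3},{x3,x4},{x3,x5},{x3,x4,x5}}
  U4: {{x3},{x4},{x1,x4},{x2,x4},{x3,x4},{x3,x5},{x4,x5},{x4,x6},{x1,x2,x4},{x3,x4,x5},{x4,x5,x6}}
  U5: {{x1},{x4},{x1,x2},{x1,x4},{x1,x5},{x2,x4},{x3,x4},{x4,x5},{x4,x6},{x1,x2,x4},{x3,x4,x5},{x4,x5,x6}}
  U12: {{x5},{x1,x5},{x3,x5},{x4,x5},{x5,x6},{x3,x4,x5},{x4,x5,x6}}
  U13: {{x1,x5}} {{x3,x5},{x3,x4,x5}}
  U14: {{x3,x5},{x4,x5},{x4,x6},{x3,x4,x5},{x4,x5,x6}}
  U15: {{x1,x5}} {{x4,x5},{x4,x6},{x3,x4,x5},{x4,x5,x6}}
  U23: {{x1,x5}} {{x3,x5},{x3,x4,x5}}
  U24: {{x3,x5},{x4,x5},{x3,x4,x5},{x4,x5,x6}}
  U25: {{x1,x5}} {{x4,x5},{x3,x4,x5},{x4,x5,x6}}
  U34: {{x3},{x3,x4},{x3,x5},{x3,x4,x5}} {{x1,x4},{x2,x4},{x1,x2,x4}}
  U35: {{x1},{x1,x2},{x1,x4},{x1,x5},{x2,x4},{x1,x2,x4}} {{x3,x4},{x3,x4,x5}}
  U45: {{x4},{x1,x4},{x2,x4},{x3,x4},{x4,x5},{x4,x6},{x1,x2,x4},{x3,x4,x5},{x4,x5,x6}}
  U123: {{x1,x5}} {{x3,x5},{x3,x4,x5}}
  U124: {{x3,x5},{x4,x5},{x3,x4,x5},{x4,x5,x6}}
  U125: {{x1,x5}} {{x4,x5},{x3,x4,x5},{x4,x5,x6}}
  U134: {{x3,x5},{x3,x4,x5}}
  U135: {{x1,x5}} {{x3,x4,x5}}
  U145: {{x4,x5},{x4,x6},{x3,x4,x5},{x4,x5,x6}}
  U234: {{x3,x5},{x3,x4,x5}}
  U235: {{x1,x5}} {{x3,x4,x5}}
  U245: {{x4,x5},{x3,x4,x5},{x4,x5,x6}}
  U345: {{x1,x4},{x2,x4},{x1,x2,x4}} {{x3,x4},{x3,x4,x5}}
  U1234: {{x3,x5},{x3,x4,x5}}
  U1235: {{x1,x5}} {{x3,x4,x5}}
  U1245: {{x4,x5},{x3,x4,x5},{x4,x5,x6}}
  U1345: {{x3,x4,x5}}
  U2345: {{x3,x4,x5}}
  U12345: {{x3,x4,x5}}
C dims 6,16,15,6; δ0: rk 5, SNF 1^5; δ1: rk 10, SNF 1^10; δ2: rk 5, SNF 1^5
degree 0: 6−5−0 = 1 → Ȟ^0 ≅ Z
degree 1: 16−10−5 = 1 → Ȟ^1 ≅ Z
degree 2: 15−5−10 = 0 → Ȟ^2 ≅ 0

Ȟ^0 = Z, Ȟ^1 = Z, Ȟ^2 = 0


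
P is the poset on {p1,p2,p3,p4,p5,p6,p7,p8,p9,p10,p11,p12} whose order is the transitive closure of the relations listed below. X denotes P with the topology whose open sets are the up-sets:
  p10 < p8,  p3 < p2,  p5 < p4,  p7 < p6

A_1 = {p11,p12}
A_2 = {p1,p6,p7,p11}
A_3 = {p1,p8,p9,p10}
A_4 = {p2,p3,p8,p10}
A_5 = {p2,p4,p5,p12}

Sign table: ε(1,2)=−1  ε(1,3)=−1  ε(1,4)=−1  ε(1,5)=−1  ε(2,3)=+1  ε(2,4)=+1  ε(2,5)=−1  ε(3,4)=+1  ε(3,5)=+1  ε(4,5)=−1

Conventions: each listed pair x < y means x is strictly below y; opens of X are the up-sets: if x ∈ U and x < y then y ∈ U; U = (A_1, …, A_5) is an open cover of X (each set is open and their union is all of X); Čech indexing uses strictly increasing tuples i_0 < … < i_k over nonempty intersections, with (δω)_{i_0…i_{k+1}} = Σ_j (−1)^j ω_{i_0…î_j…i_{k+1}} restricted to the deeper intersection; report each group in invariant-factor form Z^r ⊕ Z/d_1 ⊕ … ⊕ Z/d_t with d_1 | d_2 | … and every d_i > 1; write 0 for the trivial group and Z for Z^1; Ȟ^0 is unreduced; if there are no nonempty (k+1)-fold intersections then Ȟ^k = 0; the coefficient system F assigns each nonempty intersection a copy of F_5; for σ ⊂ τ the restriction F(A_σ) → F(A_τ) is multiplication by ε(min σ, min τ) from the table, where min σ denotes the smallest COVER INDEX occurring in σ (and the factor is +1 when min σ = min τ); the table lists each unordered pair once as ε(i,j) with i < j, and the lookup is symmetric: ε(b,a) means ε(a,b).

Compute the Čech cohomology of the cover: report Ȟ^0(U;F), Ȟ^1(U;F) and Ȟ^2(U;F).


Ȟ^0(U;F) ≅ 0,  Ȟ^1(U;F) ≅ 0,  Ȟ^2(U;F) ≅ 0

nonempty overlaps:
  A12={p11} A15={p12} A23={p1} A34={p8,p10} A45={p2}
C dims 5,5; δ0: rk_F5 5
degree 0: 5−5−0 = 0 → Ȟ^0 ≅ 0
degree 1: 5−0−5 = 0 → Ȟ^1 ≅ 0
degree 2: 0−0−0 = 0 → Ȟ^2 ≅ 0


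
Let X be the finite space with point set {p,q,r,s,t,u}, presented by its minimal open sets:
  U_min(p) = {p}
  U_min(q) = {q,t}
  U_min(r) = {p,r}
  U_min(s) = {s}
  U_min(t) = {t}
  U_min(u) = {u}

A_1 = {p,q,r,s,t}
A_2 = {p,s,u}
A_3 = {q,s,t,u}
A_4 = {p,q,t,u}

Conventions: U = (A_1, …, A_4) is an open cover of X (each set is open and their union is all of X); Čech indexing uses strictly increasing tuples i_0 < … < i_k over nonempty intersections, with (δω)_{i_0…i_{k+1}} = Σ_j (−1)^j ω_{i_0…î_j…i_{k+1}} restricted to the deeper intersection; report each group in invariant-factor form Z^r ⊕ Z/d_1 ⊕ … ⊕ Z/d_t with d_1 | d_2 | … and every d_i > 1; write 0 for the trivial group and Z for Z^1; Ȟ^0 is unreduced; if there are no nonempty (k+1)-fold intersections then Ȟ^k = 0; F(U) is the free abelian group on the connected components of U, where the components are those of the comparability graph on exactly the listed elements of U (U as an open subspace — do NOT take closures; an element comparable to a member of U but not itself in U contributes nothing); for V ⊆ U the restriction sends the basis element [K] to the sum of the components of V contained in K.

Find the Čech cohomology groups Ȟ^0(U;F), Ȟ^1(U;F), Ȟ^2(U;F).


nonempty overlaps:
  A12={p,s} A13={q,s,t} A14={p,q,t} A23={s,u} A24={p,u} A34={q,t,u}
  A123={s} A124={p} A134={q,t} A234={u}
components per intersection:
  A1: {p,r} {q,t} {s}
  A2: {p} {s} {u}
  A3: {q,t} {s} {u}
  A4: {p} {q,t} {u}
  A12: {p} {s}
  A13: {q,t} {s}
  A14: {p} {q,t}
  A23: {s} {u}
  A24: {p} {u}
  A34: {q,t} {u}
  A123: {s}
  A124: {p}
  A134: {q,t}
  A234: {u}
C dims 12,12,4; δ0: rk 8, SNF 1^8; δ1: rk 4, SNF 1^4
degree 0: 12−8−0 = 4 → Ȟ^0 ≅ Z^4
degree 1: 12−4−8 = 0 → Ȟ^1 ≅ 0
degree 2: 4−0−4 = 0 → Ȟ^2 ≅ 0

Ȟ^0 ≅ Z^4, Ȟ^1 ≅ 0, Ȟ^2 ≅ 0


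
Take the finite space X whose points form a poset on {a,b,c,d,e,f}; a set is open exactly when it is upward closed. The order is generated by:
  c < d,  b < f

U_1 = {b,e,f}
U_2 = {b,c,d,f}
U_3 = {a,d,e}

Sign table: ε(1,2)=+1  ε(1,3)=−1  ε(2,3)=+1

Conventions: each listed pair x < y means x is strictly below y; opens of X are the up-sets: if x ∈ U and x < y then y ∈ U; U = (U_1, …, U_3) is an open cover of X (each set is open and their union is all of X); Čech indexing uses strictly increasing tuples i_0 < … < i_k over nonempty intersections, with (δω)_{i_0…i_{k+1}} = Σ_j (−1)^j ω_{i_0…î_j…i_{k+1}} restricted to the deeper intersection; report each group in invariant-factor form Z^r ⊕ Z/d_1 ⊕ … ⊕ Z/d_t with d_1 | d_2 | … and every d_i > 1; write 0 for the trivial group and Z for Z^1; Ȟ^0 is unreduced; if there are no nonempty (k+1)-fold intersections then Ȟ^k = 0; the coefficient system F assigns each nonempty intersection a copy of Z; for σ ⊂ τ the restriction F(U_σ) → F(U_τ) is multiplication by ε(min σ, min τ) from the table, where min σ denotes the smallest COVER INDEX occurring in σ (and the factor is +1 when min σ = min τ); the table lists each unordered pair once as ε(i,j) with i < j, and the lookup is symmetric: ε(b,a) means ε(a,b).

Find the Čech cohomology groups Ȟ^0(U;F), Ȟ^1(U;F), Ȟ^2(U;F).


intersection data:
  U12={b,f} U13={e} U23={d}
C dims 3,3; δ0: rk 3, SNF 1^2·2
Ȟ^0 = (3 − 3) − 0 = 0, so Ȟ^0 ≅ 0
Ȟ^1 = (3 − 0) − 3 = 0 plus torsion [2], so Ȟ^1 ≅ Z/2
Ȟ^2 = (0 − 0) − 0 = 0, so Ȟ^2 ≅ 0

Ȟ^0 ≅ 0, Ȟ^1 ≅ Z/2 and Ȟ^2 ≅ 0


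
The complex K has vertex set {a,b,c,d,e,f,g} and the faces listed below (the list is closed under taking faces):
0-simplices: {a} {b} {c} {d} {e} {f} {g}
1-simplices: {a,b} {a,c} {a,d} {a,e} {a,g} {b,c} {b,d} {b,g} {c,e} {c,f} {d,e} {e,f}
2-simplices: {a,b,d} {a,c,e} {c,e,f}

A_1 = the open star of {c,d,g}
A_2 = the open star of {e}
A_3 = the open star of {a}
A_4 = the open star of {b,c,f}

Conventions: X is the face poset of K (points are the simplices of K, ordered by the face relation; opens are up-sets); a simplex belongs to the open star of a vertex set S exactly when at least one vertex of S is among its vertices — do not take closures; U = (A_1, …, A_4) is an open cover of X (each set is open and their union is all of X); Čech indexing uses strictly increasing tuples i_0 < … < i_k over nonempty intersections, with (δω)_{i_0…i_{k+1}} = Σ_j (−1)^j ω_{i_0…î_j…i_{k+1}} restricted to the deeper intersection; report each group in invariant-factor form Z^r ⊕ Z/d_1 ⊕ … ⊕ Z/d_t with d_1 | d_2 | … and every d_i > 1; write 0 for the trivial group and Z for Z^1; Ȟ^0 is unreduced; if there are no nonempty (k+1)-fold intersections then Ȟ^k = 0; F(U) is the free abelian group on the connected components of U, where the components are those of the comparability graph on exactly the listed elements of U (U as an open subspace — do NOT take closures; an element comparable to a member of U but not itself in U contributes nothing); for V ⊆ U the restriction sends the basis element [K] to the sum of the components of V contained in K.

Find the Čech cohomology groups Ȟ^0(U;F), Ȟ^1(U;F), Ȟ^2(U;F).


Ȟ^0(U;F) ≅ Z; Ȟ^1(U;F) ≅ Z^3; Ȟ^2(U;F) ≅ 0

intersection data:
  A1={{c},{d},{g},{a,c},{a,d},{a,g},{b,c},{b,d},{b,g},{c,e},{c,f},{d,e},{a,b,d},{a,c,e},{c,e,f}} A2={{e},{a,e},{c,e},{d,e},{e,f},{a,c,e},{c,e,f}} A3={{a},{a,b},{a,c},{a,d},{a,e},{a,g},{a,b,d},{a,c,e}} A4={{b},{c},{f},{a,b},{a,c},{b,c},{b,d},{b,g},{c,e},{c,f},{e,f},{a,b,d},{a,c,e},{c,e,f}}
  A12={{c,e},{d,e},{a,c,e},{c,e,f}} A13={{a,c},{a,d},{a,g},{a,b,d},{a,c,e}} A14={{c},{a,c},{b,c},{b,d},{b,g},{c,e},{c,f},{a,b,d},{a,c,e},{c,e,f}} A23={{a,e},{a,c,e}} A24={{c,e},{e,f},{a,c,e},{c,e,f}} A34={{a,b},{a,c},{a,b,d},{a,c,e}}
  A123={{a,c,e}} A124={{c,e},{a,c,e},{c,e,f}} A134={{a,c},{a,b,d},{a,c,e}} A234={{a,c,e}}
  A1234={{a,c,e}}
components per intersection:
  A1: {{c},{a,c},{b,c},{c,e},{c,f},{a,c,e},{c,e,f}} {{d},{a,d},{b,d},{d,e},{a,b,d}} {{g},{a,g},{b,g}}
  A2: {{e},{a,e},{c,e},{d,e},{e,f},{a,c,e},{c,e,f}}
  A3: {{a},{a,b},{a,c},{a,d},{a,e},{a,g},{a,b,d},{a,c,e}}
  A4: {{b},{c},{f},{a,b},{a,c},{b,c},{b,d},{b,g},{c,e},{c,f},{e,f},{a,b,d},{a,c,e},{c,e,f}}
  A12: {{c,e},{a,c,e},{c,e,f}} {{d,e}}
  A13: {{a,c},{a,c,e}} {{a,d},{a,b,d}} {{a,g}}
  A14: {{c},{a,c},{b,c},{c,e},{c,f},{a,c,e},{c,e,f}} {{b,d},{a,b,d}} {{b,g}}
  A23: {{a,e},{a,c,e}}
  A24: {{c,e},{e,f},{a,c,e},{c,e,f}}
  A34: {{a,b},{a,b,d}} {{a,c},{a,c,e}}
  A123: {{a,c,e}}
  A124: {{c,e},{a,c,e},{c,e,f}}
  A134: {{a,c},{a,c,e}} {{a,b,d}}
  A234: {{a,c,e}}
  A1234: {{a,c,e}}
C dims 6,12,5,1; δ0: rk 5, SNF 1^5; δ1: rk 4, SNF 1^4; δ2: rk 1, SNF 1^1
Ȟ^0 = (6 − 5) − 0 = 1, so Ȟ^0 ≅ Z
Ȟ^1 = (12 − 4) − 5 = 3, so Ȟ^1 ≅ Z^3
Ȟ^2 = (5 − 1) − 4 = 0, so Ȟ^2 ≅ 0


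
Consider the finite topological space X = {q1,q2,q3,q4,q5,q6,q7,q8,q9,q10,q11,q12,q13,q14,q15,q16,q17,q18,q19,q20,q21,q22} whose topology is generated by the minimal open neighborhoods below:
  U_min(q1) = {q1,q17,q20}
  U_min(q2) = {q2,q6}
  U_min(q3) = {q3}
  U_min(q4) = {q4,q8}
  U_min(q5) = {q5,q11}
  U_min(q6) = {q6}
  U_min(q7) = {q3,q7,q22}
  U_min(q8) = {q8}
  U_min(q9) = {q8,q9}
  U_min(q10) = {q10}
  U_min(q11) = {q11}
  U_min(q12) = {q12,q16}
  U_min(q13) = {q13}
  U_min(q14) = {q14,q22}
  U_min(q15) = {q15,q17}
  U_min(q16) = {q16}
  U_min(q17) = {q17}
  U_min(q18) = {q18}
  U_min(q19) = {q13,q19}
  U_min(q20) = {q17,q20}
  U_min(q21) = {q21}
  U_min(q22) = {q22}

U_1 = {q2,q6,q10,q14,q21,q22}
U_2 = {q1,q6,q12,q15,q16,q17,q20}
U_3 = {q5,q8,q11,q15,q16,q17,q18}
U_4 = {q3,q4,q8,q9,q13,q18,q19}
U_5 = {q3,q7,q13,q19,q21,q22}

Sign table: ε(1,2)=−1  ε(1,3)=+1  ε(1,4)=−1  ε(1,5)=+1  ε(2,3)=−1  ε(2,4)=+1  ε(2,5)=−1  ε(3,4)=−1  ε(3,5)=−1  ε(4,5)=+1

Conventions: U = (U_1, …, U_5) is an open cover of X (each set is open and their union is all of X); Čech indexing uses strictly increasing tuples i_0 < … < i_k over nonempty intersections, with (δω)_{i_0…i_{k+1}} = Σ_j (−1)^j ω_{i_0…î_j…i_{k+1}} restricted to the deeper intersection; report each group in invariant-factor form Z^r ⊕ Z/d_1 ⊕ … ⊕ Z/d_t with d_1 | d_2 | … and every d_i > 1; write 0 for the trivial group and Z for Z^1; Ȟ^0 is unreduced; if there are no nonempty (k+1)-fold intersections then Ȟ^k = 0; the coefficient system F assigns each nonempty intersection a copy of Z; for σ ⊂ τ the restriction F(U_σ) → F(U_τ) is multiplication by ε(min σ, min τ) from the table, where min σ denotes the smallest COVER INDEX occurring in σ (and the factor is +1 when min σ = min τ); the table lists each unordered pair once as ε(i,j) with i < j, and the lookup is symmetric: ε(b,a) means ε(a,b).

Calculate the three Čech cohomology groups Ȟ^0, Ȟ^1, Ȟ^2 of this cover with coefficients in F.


Ȟ^0 = 0, Ȟ^1 = Z/2 and Ȟ^2 = 0

nerve of the cover:
  U12={q6} U15={q21,q22} U23={q15,q16,q17} U34={q8,q18} U45={q3,q13,q19}
C dims 5,5; δ0: rk 5, SNF 1^4·2
Ȟ^0 = (5 − 5) − 0 = 0, so Ȟ^0 ≅ 0
Ȟ^1 = (5 − 0) − 5 = 0 plus torsion [2], so Ȟ^1 ≅ Z/2
Ȟ^2 = (0 − 0) − 0 = 0, so Ȟ^2 ≅ 0


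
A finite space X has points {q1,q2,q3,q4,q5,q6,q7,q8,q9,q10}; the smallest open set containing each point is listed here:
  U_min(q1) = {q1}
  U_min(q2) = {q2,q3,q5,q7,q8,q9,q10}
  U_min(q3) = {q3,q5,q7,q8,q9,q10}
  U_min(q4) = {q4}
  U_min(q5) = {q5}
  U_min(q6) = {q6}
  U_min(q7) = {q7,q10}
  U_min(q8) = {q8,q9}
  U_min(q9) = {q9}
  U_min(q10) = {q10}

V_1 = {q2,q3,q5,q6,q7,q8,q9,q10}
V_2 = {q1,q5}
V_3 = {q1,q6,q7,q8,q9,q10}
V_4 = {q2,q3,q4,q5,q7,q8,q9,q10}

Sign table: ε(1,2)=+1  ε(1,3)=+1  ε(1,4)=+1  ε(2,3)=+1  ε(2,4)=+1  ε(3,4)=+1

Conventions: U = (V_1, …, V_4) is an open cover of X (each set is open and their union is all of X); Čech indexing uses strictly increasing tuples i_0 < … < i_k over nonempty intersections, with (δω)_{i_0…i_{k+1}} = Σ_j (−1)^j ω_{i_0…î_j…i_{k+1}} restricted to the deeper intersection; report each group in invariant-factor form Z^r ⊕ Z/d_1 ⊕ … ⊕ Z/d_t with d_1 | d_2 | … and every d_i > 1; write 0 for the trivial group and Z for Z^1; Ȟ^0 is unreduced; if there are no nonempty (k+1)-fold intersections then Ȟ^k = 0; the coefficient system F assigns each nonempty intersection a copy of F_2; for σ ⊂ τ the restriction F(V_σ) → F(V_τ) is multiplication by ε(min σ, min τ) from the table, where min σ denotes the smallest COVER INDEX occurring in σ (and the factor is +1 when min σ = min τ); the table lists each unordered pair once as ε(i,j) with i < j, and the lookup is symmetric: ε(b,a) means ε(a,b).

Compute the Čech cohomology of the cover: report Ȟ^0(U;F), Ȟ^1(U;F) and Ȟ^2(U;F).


nerve of the cover:
  V12={q5} V13={q6,q7,q8,q9,q10} V14={q2,q3,q5,q7,q8,q9,q10} V23={q1} V24={q5} V34={q7,q8,q9,q10}
  V124={q5} V134={q7,q8,q9,q10}
C dims 4,6,2; δ0: rk_F2 3; δ1: rk_F2 2
Ȟ^0 = (4 − 3) − 0 = 1, so Ȟ^0 ≅ Z/2
Ȟ^1 = (6 − 2) − 3 = 1, so Ȟ^1 ≅ Z/2
Ȟ^2 = (2 − 0) − 2 = 0, so Ȟ^2 ≅ 0

Ȟ^0(U;F) ≅ Z/2, Ȟ^1(U;F) ≅ Z/2 and Ȟ^2(U;F) ≅ 0


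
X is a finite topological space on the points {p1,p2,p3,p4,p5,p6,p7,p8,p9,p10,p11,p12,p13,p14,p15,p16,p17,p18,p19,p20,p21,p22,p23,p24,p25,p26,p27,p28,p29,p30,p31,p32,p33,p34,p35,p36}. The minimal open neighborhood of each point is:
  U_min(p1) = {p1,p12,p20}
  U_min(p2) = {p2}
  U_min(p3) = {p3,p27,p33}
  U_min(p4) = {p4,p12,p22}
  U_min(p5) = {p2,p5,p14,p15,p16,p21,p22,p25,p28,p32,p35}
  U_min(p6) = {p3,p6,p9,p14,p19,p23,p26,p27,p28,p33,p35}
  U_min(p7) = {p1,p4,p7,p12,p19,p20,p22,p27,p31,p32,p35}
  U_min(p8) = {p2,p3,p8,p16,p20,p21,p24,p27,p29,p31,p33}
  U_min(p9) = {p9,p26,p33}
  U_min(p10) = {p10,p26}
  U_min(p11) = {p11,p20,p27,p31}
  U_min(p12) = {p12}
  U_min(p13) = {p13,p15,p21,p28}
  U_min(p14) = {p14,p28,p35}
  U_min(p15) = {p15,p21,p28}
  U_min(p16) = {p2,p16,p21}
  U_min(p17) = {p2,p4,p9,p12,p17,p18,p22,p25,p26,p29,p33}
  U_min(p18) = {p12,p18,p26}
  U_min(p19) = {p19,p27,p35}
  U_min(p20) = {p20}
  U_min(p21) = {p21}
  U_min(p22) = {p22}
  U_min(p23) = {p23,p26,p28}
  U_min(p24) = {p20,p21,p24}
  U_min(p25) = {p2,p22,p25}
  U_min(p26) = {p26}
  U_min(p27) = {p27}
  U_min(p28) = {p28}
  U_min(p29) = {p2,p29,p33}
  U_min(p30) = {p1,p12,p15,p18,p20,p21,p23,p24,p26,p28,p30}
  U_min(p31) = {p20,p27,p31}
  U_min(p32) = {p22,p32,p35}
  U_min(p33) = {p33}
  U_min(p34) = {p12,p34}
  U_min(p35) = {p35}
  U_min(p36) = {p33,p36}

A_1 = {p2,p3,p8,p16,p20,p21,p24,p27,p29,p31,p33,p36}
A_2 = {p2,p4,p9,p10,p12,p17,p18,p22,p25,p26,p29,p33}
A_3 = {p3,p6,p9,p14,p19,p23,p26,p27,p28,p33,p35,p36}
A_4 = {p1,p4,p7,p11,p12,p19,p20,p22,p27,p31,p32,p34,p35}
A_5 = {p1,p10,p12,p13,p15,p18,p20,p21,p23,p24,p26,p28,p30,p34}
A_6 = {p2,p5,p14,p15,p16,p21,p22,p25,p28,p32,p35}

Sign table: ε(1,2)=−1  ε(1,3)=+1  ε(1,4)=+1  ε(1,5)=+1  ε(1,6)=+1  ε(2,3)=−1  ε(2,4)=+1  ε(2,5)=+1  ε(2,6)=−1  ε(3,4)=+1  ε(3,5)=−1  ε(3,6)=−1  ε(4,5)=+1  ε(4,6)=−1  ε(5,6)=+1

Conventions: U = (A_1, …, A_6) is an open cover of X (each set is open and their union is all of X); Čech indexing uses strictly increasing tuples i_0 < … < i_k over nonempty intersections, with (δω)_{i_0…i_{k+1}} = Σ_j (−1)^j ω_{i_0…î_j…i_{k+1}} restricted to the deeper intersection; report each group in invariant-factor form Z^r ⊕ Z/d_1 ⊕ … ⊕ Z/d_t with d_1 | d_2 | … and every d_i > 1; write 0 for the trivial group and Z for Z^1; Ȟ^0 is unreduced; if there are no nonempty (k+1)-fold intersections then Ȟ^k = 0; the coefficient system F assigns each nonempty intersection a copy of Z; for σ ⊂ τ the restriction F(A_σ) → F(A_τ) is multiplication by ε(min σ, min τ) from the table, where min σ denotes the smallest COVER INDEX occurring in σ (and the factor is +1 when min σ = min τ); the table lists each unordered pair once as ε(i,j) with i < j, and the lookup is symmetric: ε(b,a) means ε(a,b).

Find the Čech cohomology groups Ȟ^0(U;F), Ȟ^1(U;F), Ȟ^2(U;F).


intersection data:
  A12={p2,p29,p33} A13={p3,p27,p33,p36} A14={p20,p27,p31} A15={p20,p21,p24} A16={p2,p16,p21} A23={p9,p26,p33} A24={p4,p12,p22} A25={p10,p12,p18,p26} A26={p2,p22,p25} A34={p19,p27,p35} A35={p23,p26,p28} A36={p14,p28,p35} A45={p1,p12,p20,p34} A46={p22,p32,p35} A56={p15,p21,p28}
  A123={p33} A126={p2} A134={p27} A145={p20} A156={p21} A235={p26} A245={p12} A246={p22} A346={p35} A356={p28}
C dims 6,15,10; δ0: rk 6, SNF 1^5·2; δ1: rk 9, SNF 1^9
Ȟ^0 = (6 − 6) − 0 = 0, so Ȟ^0 ≅ 0
Ȟ^1 = (15 − 9) − 6 = 0 plus torsion [2], so Ȟ^1 ≅ Z/2
Ȟ^2 = (10 − 0) − 9 = 1, so Ȟ^2 ≅ Z

Ȟ^0 = 0,  Ȟ^1 = Z/2,  Ȟ^2 = Z


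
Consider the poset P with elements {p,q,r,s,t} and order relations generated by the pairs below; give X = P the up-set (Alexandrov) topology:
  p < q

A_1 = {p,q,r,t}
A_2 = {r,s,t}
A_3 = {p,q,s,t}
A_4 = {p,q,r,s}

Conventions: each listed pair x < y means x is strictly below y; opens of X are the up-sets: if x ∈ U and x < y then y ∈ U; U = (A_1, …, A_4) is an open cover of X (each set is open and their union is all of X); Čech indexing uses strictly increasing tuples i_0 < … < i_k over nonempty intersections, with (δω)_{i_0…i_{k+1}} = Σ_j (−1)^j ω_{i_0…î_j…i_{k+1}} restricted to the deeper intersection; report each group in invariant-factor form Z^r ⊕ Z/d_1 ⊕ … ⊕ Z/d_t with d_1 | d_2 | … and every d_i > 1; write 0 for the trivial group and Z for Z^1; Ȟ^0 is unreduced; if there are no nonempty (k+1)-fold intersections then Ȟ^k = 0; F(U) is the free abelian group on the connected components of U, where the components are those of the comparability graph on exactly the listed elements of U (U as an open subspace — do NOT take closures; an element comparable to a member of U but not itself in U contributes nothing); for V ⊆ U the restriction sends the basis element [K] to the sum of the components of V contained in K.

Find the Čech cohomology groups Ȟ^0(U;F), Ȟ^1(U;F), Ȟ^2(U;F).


Ȟ^0 = Z^4; Ȟ^1 = 0; Ȟ^2 = 0

nonempty overlaps:
  A12={r,t} A13={p,q,t} A14={p,q,r} A23={s,t} A24={r,s} A34={p,q,s}
  A123={t} A124={r} A134={p,q} A234={s}
components per intersection:
  A1: {p,q} {r} {t}
  A2: {r} {s} {t}
  A3: {p,q} {s} {t}
  A4: {p,q} {r} {s}
  A12: {r} {t}
  A13: {p,q} {t}
  A14: {p,q} {r}
  A23: {s} {t}
  A24: {r} {s}
  A34: {p,q} {s}
  A123: {t}
  A124: {r}
  A134: {p,q}
  A234: {s}
C dims 12,12,4; δ0: rk 8, SNF 1^8; δ1: rk 4, SNF 1^4
degree 0: 12−8−0 = 4 → Ȟ^0 ≅ Z^4
degree 1: 12−4−8 = 0 → Ȟ^1 ≅ 0
degree 2: 4−0−4 = 0 → Ȟ^2 ≅ 0


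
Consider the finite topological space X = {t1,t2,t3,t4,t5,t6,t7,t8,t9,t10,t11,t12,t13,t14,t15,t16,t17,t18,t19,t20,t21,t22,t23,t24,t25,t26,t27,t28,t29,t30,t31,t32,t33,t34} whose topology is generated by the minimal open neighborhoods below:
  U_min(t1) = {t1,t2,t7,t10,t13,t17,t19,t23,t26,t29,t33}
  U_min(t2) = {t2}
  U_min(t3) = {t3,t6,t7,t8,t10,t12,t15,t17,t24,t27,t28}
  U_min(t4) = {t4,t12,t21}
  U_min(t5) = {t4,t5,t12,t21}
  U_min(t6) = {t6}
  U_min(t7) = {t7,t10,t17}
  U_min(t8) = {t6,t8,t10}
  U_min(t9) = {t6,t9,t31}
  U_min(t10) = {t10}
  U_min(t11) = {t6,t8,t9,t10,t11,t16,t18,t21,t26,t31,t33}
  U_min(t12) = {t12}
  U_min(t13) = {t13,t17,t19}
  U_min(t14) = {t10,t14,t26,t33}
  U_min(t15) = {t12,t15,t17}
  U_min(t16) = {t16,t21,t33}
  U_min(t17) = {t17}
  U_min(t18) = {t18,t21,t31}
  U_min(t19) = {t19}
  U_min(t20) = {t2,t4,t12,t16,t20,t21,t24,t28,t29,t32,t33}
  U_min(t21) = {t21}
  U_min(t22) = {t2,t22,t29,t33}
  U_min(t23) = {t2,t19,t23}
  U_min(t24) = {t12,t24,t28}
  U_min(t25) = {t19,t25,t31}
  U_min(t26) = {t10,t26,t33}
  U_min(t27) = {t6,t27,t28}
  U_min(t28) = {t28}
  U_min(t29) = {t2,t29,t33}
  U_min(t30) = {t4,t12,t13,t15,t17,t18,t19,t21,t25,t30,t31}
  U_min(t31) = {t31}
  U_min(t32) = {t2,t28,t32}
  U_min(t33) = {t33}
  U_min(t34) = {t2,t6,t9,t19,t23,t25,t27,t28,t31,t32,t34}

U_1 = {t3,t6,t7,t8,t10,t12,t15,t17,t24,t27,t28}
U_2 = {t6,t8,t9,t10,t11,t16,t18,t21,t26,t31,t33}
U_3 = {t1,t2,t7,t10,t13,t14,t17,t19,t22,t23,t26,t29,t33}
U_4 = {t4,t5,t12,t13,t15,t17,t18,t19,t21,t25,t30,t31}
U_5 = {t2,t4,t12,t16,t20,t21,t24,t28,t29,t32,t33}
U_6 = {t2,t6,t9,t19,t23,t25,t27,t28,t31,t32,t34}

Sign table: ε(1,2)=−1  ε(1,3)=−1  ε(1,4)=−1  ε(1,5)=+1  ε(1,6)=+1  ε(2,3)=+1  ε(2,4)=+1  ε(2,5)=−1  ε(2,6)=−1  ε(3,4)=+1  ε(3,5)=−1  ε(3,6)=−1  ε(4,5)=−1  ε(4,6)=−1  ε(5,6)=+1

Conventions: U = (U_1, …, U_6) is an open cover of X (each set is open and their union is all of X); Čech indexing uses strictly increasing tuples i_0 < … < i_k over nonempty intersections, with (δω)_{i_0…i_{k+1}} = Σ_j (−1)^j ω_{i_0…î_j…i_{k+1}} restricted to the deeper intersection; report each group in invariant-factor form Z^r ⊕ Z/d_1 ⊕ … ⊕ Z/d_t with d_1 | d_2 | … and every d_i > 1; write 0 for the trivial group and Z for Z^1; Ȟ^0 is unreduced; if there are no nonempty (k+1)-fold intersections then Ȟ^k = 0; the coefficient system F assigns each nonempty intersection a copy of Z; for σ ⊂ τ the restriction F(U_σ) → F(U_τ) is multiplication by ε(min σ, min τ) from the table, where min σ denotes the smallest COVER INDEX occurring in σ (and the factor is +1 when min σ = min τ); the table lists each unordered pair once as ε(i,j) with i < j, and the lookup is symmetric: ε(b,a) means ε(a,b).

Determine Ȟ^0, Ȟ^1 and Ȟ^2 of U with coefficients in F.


Ȟ^0(U;F) ≅ Z; Ȟ^1(U;F) ≅ 0; Ȟ^2(U;F) ≅ Z/2

cover nerve:
  U12={t6,t8,t10} U13={t7,t10,t17} U14={t12,t15,t17} U15={t12,t24,t28} U16={t6,t27,t28} U23={t10,t26,t33} U24={t18,t21,t31} U25={t16,t21,t33} U26={t6,t9,t31} U34={t13,t17,t19} U35={t2,t29,t33} U36={t2,t19,t23} U45={t4,t12,t21} U46={t19,t25,t31} U56={t2,t28,t32}
  U123={t10} U126={t6} U134={t17} U145={t12} U156={t28} U235={t33} U245={t21} U246={t31} U346={t19} U356={t2}
C dims 6,15,10; δ0: rk 5, SNF 1^5; δ1: rk 10, SNF 1^9·2
Ȟ^0: (6−5)−0=1 ⇒ Z
Ȟ^1: (15−10)−5=0 ⇒ 0
Ȟ^2: (10−0)−10=0 plus torsion [2] ⇒ Z/2


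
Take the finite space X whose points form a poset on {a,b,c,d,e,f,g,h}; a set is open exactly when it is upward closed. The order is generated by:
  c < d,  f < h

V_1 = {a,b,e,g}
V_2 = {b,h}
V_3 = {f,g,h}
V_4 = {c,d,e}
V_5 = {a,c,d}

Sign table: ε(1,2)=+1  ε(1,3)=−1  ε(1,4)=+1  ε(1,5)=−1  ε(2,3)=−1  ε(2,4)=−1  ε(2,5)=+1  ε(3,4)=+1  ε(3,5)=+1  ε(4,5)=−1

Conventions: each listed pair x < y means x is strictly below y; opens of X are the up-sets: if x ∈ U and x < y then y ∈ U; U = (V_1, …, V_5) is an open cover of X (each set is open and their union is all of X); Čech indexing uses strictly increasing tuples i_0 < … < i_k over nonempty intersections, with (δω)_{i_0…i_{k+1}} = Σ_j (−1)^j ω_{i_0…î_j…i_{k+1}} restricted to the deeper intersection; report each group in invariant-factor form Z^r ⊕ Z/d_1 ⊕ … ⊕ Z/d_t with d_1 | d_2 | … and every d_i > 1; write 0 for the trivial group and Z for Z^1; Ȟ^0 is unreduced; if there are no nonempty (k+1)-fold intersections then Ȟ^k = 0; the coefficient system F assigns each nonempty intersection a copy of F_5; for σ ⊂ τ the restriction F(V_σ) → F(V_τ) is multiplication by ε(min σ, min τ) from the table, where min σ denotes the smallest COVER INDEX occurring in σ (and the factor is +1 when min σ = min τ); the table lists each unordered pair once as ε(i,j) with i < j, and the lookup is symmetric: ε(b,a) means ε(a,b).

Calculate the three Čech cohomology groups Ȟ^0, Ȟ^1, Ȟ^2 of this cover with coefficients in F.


Ȟ^0 = Z/5, Ȟ^1 = Z/5 ⊕ Z/5, Ȟ^2 = 0

nerve of the cover:
  V12={b} V13={g} V14={e} V15={a} V23={h} V45={c,d}
C dims 5,6; δ0: rk_F5 4
Ȟ^0 = (5 − 4) − 0 = 1, so Ȟ^0 ≅ Z/5
Ȟ^1 = (6 − 0) − 4 = 2, so Ȟ^1 ≅ Z/5 ⊕ Z/5
Ȟ^2 = (0 − 0) − 0 = 0, so Ȟ^2 ≅ 0
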